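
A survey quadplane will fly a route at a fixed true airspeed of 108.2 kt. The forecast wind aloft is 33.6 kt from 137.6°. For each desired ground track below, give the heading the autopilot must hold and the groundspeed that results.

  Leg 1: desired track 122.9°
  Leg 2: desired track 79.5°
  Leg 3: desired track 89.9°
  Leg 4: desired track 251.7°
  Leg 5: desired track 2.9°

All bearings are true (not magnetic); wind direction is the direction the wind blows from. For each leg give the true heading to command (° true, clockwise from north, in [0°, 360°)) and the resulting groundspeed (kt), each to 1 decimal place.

Leg 1: desired track 122.9°; wind correction +4.5° → command heading 127.4°, groundspeed 75.4 kt
Leg 2: desired track 79.5°; wind correction +15.3° → command heading 94.8°, groundspeed 86.6 kt
Leg 3: desired track 89.9°; wind correction +13.3° → command heading 103.2°, groundspeed 82.7 kt
Leg 4: desired track 251.7°; wind correction -16.5° → command heading 235.2°, groundspeed 117.5 kt
Leg 5: desired track 2.9°; wind correction +12.8° → command heading 15.7°, groundspeed 129.2 kt

Leg 1: heading=127.4°, groundspeed=75.4 kt
Leg 2: heading=94.8°, groundspeed=86.6 kt
Leg 3: heading=103.2°, groundspeed=82.7 kt
Leg 4: heading=235.2°, groundspeed=117.5 kt
Leg 5: heading=15.7°, groundspeed=129.2 kt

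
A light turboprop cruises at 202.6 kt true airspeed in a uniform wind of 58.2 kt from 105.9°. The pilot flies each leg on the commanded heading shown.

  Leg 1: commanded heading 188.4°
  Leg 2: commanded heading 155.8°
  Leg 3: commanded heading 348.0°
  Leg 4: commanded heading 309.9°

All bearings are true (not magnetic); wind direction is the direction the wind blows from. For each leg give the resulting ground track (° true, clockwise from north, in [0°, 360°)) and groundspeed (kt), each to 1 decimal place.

Leg 1: track=204.9°, groundspeed=203.4 kt
Leg 2: track=170.9°, groundspeed=171.0 kt
Leg 3: track=335.4°, groundspeed=235.5 kt
Leg 4: track=304.6°, groundspeed=256.9 kt

Leg 1: heading 188.4°; drift +16.5° → track 204.9°, groundspeed 203.4 kt
Leg 2: heading 155.8°; drift +15.1° → track 170.9°, groundspeed 171.0 kt
Leg 3: heading 348.0°; drift -12.6° → track 335.4°, groundspeed 235.5 kt
Leg 4: heading 309.9°; drift -5.3° → track 304.6°, groundspeed 256.9 kt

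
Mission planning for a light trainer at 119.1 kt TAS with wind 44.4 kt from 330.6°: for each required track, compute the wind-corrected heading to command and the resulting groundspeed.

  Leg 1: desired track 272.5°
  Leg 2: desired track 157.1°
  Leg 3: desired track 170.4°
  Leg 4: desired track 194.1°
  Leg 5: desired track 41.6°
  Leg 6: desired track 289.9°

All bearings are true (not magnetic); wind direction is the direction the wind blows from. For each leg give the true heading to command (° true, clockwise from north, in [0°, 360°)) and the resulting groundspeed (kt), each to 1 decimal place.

Leg 1: desired track 272.5°; wind correction +18.5° → command heading 291.0°, groundspeed 89.5 kt
Leg 2: desired track 157.1°; wind correction +2.4° → command heading 159.5°, groundspeed 163.1 kt
Leg 3: desired track 170.4°; wind correction +7.3° → command heading 177.7°, groundspeed 159.9 kt
Leg 4: desired track 194.1°; wind correction +14.9° → command heading 209.0°, groundspeed 147.3 kt
Leg 5: desired track 41.6°; wind correction -20.6° → command heading 21.0°, groundspeed 97.0 kt
Leg 6: desired track 289.9°; wind correction +14.1° → command heading 304.0°, groundspeed 81.9 kt

Leg 1: heading=291.0°, groundspeed=89.5 kt
Leg 2: heading=159.5°, groundspeed=163.1 kt
Leg 3: heading=177.7°, groundspeed=159.9 kt
Leg 4: heading=209.0°, groundspeed=147.3 kt
Leg 5: heading=21.0°, groundspeed=97.0 kt
Leg 6: heading=304.0°, groundspeed=81.9 kt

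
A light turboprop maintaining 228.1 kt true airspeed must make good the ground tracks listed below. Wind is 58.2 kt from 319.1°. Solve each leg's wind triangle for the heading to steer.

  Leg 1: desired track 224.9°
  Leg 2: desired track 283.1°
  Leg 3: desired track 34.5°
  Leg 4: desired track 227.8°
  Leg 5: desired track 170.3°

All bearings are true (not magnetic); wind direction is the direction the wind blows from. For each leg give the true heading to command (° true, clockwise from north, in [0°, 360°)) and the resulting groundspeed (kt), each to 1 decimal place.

Leg 1: heading=239.6°, groundspeed=224.9 kt
Leg 2: heading=291.7°, groundspeed=178.4 kt
Leg 3: heading=20.2°, groundspeed=206.4 kt
Leg 4: heading=242.6°, groundspeed=221.9 kt
Leg 5: heading=177.9°, groundspeed=275.9 kt

Leg 1: desired track 224.9°; wind correction +14.7° → command heading 239.6°, groundspeed 224.9 kt
Leg 2: desired track 283.1°; wind correction +8.6° → command heading 291.7°, groundspeed 178.4 kt
Leg 3: desired track 34.5°; wind correction -14.3° → command heading 20.2°, groundspeed 206.4 kt
Leg 4: desired track 227.8°; wind correction +14.8° → command heading 242.6°, groundspeed 221.9 kt
Leg 5: desired track 170.3°; wind correction +7.6° → command heading 177.9°, groundspeed 275.9 kt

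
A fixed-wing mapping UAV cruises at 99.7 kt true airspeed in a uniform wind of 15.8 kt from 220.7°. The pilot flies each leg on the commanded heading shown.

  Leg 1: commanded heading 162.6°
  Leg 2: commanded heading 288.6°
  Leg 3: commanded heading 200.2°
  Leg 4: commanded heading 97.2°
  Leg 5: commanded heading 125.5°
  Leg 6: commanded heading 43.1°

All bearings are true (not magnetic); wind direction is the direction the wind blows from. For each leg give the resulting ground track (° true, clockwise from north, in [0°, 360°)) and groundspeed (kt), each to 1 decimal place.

Leg 1: track=154.2°, groundspeed=92.3 kt
Leg 2: track=297.5°, groundspeed=94.9 kt
Leg 3: track=196.5°, groundspeed=85.1 kt
Leg 4: track=90.3°, groundspeed=109.2 kt
Leg 5: track=116.7°, groundspeed=102.3 kt
Leg 6: track=42.8°, groundspeed=115.5 kt

Leg 1: heading 162.6°; drift -8.4° → track 154.2°, groundspeed 92.3 kt
Leg 2: heading 288.6°; drift +8.9° → track 297.5°, groundspeed 94.9 kt
Leg 3: heading 200.2°; drift -3.7° → track 196.5°, groundspeed 85.1 kt
Leg 4: heading 97.2°; drift -6.9° → track 90.3°, groundspeed 109.2 kt
Leg 5: heading 125.5°; drift -8.8° → track 116.7°, groundspeed 102.3 kt
Leg 6: heading 43.1°; drift -0.3° → track 42.8°, groundspeed 115.5 kt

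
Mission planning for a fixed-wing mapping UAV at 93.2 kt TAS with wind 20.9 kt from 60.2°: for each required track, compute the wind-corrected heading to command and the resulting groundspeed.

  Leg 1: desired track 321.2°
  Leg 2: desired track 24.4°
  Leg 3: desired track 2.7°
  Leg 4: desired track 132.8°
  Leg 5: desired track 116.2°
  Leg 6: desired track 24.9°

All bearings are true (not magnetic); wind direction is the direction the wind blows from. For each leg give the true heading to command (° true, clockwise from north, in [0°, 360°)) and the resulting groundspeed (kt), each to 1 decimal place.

Leg 1: heading=334.0°, groundspeed=94.2 kt
Leg 2: heading=31.9°, groundspeed=75.4 kt
Leg 3: heading=13.6°, groundspeed=80.3 kt
Leg 4: heading=120.4°, groundspeed=84.8 kt
Leg 5: heading=105.5°, groundspeed=79.9 kt
Leg 6: heading=32.3°, groundspeed=75.4 kt

Leg 1: desired track 321.2°; wind correction +12.8° → command heading 334.0°, groundspeed 94.2 kt
Leg 2: desired track 24.4°; wind correction +7.5° → command heading 31.9°, groundspeed 75.4 kt
Leg 3: desired track 2.7°; wind correction +10.9° → command heading 13.6°, groundspeed 80.3 kt
Leg 4: desired track 132.8°; wind correction -12.4° → command heading 120.4°, groundspeed 84.8 kt
Leg 5: desired track 116.2°; wind correction -10.7° → command heading 105.5°, groundspeed 79.9 kt
Leg 6: desired track 24.9°; wind correction +7.4° → command heading 32.3°, groundspeed 75.4 kt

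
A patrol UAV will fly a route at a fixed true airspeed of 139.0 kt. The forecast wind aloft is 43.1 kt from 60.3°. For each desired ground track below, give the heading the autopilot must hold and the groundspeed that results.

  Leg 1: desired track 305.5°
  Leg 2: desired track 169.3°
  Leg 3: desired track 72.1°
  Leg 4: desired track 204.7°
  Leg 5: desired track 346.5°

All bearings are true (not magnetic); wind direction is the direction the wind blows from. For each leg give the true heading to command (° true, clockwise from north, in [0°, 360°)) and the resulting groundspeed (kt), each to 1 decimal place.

Leg 1: heading=321.8°, groundspeed=151.5 kt
Leg 2: heading=152.3°, groundspeed=146.9 kt
Leg 3: heading=68.5°, groundspeed=96.5 kt
Leg 4: heading=194.3°, groundspeed=171.8 kt
Leg 5: heading=3.8°, groundspeed=120.7 kt

Leg 1: desired track 305.5°; wind correction +16.3° → command heading 321.8°, groundspeed 151.5 kt
Leg 2: desired track 169.3°; wind correction -17.0° → command heading 152.3°, groundspeed 146.9 kt
Leg 3: desired track 72.1°; wind correction -3.6° → command heading 68.5°, groundspeed 96.5 kt
Leg 4: desired track 204.7°; wind correction -10.4° → command heading 194.3°, groundspeed 171.8 kt
Leg 5: desired track 346.5°; wind correction +17.3° → command heading 3.8°, groundspeed 120.7 kt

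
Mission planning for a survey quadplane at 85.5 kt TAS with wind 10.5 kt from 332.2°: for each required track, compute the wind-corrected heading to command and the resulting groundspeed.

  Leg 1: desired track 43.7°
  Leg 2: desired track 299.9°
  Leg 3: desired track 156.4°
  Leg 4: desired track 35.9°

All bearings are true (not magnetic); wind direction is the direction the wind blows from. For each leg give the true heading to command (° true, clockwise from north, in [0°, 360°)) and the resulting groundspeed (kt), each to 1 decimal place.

Leg 1: desired track 43.7°; wind correction -6.7° → command heading 37.0°, groundspeed 81.6 kt
Leg 2: desired track 299.9°; wind correction +3.8° → command heading 303.7°, groundspeed 76.4 kt
Leg 3: desired track 156.4°; wind correction +0.5° → command heading 156.9°, groundspeed 96.0 kt
Leg 4: desired track 35.9°; wind correction -6.3° → command heading 29.6°, groundspeed 80.3 kt

Leg 1: heading=37.0°, groundspeed=81.6 kt
Leg 2: heading=303.7°, groundspeed=76.4 kt
Leg 3: heading=156.9°, groundspeed=96.0 kt
Leg 4: heading=29.6°, groundspeed=80.3 kt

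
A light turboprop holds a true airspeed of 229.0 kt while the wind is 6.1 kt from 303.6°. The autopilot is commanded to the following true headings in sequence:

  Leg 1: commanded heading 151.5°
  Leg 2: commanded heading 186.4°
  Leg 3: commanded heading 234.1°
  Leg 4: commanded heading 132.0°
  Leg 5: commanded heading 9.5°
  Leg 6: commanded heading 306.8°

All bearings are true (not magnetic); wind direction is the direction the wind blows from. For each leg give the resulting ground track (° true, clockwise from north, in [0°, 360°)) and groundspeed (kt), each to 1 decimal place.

Leg 1: track=150.8°, groundspeed=234.4 kt
Leg 2: track=185.1°, groundspeed=231.9 kt
Leg 3: track=232.7°, groundspeed=226.9 kt
Leg 4: track=131.8°, groundspeed=235.0 kt
Leg 5: track=10.9°, groundspeed=226.6 kt
Leg 6: track=306.9°, groundspeed=222.9 kt

Leg 1: heading 151.5°; drift -0.7° → track 150.8°, groundspeed 234.4 kt
Leg 2: heading 186.4°; drift -1.3° → track 185.1°, groundspeed 231.9 kt
Leg 3: heading 234.1°; drift -1.4° → track 232.7°, groundspeed 226.9 kt
Leg 4: heading 132.0°; drift -0.2° → track 131.8°, groundspeed 235.0 kt
Leg 5: heading 9.5°; drift +1.4° → track 10.9°, groundspeed 226.6 kt
Leg 6: heading 306.8°; drift +0.1° → track 306.9°, groundspeed 222.9 kt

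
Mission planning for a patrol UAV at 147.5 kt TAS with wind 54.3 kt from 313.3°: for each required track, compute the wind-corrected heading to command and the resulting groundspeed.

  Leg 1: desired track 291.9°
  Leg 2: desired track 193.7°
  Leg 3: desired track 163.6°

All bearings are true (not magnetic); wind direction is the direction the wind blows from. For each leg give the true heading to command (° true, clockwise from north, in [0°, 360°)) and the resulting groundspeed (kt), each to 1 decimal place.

Leg 1: heading=299.6°, groundspeed=95.6 kt
Leg 2: heading=212.4°, groundspeed=166.6 kt
Leg 3: heading=174.3°, groundspeed=191.8 kt

Leg 1: desired track 291.9°; wind correction +7.7° → command heading 299.6°, groundspeed 95.6 kt
Leg 2: desired track 193.7°; wind correction +18.7° → command heading 212.4°, groundspeed 166.6 kt
Leg 3: desired track 163.6°; wind correction +10.7° → command heading 174.3°, groundspeed 191.8 kt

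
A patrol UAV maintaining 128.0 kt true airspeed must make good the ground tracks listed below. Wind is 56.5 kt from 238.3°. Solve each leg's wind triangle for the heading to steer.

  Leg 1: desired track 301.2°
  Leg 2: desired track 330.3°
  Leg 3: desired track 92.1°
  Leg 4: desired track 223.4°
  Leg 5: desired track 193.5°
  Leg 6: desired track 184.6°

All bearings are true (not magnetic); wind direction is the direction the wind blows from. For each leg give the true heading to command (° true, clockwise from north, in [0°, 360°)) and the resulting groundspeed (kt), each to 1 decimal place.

Leg 1: desired track 301.2°; wind correction -23.1° → command heading 278.1°, groundspeed 92.0 kt
Leg 2: desired track 330.3°; wind correction -26.2° → command heading 304.1°, groundspeed 116.8 kt
Leg 3: desired track 92.1°; wind correction +14.2° → command heading 106.3°, groundspeed 171.0 kt
Leg 4: desired track 223.4°; wind correction +6.5° → command heading 229.9°, groundspeed 72.6 kt
Leg 5: desired track 193.5°; wind correction +18.1° → command heading 211.6°, groundspeed 81.6 kt
Leg 6: desired track 184.6°; wind correction +20.8° → command heading 205.4°, groundspeed 86.2 kt

Leg 1: heading=278.1°, groundspeed=92.0 kt
Leg 2: heading=304.1°, groundspeed=116.8 kt
Leg 3: heading=106.3°, groundspeed=171.0 kt
Leg 4: heading=229.9°, groundspeed=72.6 kt
Leg 5: heading=211.6°, groundspeed=81.6 kt
Leg 6: heading=205.4°, groundspeed=86.2 kt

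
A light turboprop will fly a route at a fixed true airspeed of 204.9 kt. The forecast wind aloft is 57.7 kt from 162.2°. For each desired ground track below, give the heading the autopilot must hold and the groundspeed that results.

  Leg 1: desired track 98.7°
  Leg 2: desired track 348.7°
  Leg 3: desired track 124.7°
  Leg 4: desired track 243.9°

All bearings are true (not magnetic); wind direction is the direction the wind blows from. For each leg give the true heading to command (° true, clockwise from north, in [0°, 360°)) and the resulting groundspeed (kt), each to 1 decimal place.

Leg 1: heading=113.3°, groundspeed=172.5 kt
Leg 2: heading=350.5°, groundspeed=262.1 kt
Leg 3: heading=134.6°, groundspeed=156.1 kt
Leg 4: heading=227.7°, groundspeed=188.5 kt

Leg 1: desired track 98.7°; wind correction +14.6° → command heading 113.3°, groundspeed 172.5 kt
Leg 2: desired track 348.7°; wind correction +1.8° → command heading 350.5°, groundspeed 262.1 kt
Leg 3: desired track 124.7°; wind correction +9.9° → command heading 134.6°, groundspeed 156.1 kt
Leg 4: desired track 243.9°; wind correction -16.2° → command heading 227.7°, groundspeed 188.5 kt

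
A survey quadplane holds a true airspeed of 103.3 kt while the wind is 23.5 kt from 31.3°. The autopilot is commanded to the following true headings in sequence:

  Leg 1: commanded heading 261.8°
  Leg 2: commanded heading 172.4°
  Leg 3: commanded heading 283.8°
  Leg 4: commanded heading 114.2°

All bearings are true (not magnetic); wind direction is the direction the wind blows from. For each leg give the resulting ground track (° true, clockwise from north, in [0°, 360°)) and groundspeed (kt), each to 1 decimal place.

Leg 1: track=253.1°, groundspeed=119.6 kt
Leg 2: track=179.3°, groundspeed=122.5 kt
Leg 3: track=272.3°, groundspeed=112.6 kt
Leg 4: track=127.3°, groundspeed=103.1 kt

Leg 1: heading 261.8°; drift -8.7° → track 253.1°, groundspeed 119.6 kt
Leg 2: heading 172.4°; drift +6.9° → track 179.3°, groundspeed 122.5 kt
Leg 3: heading 283.8°; drift -11.5° → track 272.3°, groundspeed 112.6 kt
Leg 4: heading 114.2°; drift +13.1° → track 127.3°, groundspeed 103.1 kt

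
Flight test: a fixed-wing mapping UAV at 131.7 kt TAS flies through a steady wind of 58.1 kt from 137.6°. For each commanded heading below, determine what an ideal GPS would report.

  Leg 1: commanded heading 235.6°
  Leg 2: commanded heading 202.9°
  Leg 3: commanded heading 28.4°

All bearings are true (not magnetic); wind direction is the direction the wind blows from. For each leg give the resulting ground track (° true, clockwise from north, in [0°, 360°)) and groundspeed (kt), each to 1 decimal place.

Leg 1: track=258.0°, groundspeed=151.2 kt
Leg 2: track=229.1°, groundspeed=119.7 kt
Leg 3: track=8.4°, groundspeed=160.5 kt

Leg 1: heading 235.6°; drift +22.4° → track 258.0°, groundspeed 151.2 kt
Leg 2: heading 202.9°; drift +26.2° → track 229.1°, groundspeed 119.7 kt
Leg 3: heading 28.4°; drift -20.0° → track 8.4°, groundspeed 160.5 kt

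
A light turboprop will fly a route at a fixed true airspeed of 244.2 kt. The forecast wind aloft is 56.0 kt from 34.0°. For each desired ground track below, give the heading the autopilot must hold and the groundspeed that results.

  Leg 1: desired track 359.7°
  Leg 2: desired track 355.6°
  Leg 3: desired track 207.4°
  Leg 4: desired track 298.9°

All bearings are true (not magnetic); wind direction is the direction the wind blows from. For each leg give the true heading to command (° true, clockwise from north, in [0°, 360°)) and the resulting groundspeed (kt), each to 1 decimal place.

Leg 1: heading=7.1°, groundspeed=195.9 kt
Leg 2: heading=3.8°, groundspeed=197.8 kt
Leg 3: heading=205.9°, groundspeed=299.7 kt
Leg 4: heading=312.1°, groundspeed=242.7 kt

Leg 1: desired track 359.7°; wind correction +7.4° → command heading 7.1°, groundspeed 195.9 kt
Leg 2: desired track 355.6°; wind correction +8.2° → command heading 3.8°, groundspeed 197.8 kt
Leg 3: desired track 207.4°; wind correction -1.5° → command heading 205.9°, groundspeed 299.7 kt
Leg 4: desired track 298.9°; wind correction +13.2° → command heading 312.1°, groundspeed 242.7 kt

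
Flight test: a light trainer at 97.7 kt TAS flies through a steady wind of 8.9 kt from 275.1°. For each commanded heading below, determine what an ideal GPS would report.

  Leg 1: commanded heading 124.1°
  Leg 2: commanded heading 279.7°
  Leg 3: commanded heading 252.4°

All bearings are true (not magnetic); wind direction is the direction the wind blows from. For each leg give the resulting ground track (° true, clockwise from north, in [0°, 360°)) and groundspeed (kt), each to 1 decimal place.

Leg 1: heading 124.1°; drift -2.3° → track 121.8°, groundspeed 105.6 kt
Leg 2: heading 279.7°; drift +0.5° → track 280.2°, groundspeed 88.8 kt
Leg 3: heading 252.4°; drift -2.2° → track 250.2°, groundspeed 89.6 kt

Leg 1: track=121.8°, groundspeed=105.6 kt
Leg 2: track=280.2°, groundspeed=88.8 kt
Leg 3: track=250.2°, groundspeed=89.6 kt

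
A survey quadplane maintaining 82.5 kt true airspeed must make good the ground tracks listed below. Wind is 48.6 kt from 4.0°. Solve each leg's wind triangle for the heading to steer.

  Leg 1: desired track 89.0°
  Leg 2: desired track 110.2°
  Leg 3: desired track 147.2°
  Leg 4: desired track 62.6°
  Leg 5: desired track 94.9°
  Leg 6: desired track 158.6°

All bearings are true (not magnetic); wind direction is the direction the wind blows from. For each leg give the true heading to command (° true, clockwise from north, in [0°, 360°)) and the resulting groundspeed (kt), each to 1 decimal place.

Leg 1: heading=53.1°, groundspeed=62.6 kt
Leg 2: heading=75.7°, groundspeed=81.6 kt
Leg 3: heading=126.5°, groundspeed=116.1 kt
Leg 4: heading=32.4°, groundspeed=46.0 kt
Leg 5: heading=58.8°, groundspeed=67.4 kt
Leg 6: heading=144.0°, groundspeed=123.7 kt

Leg 1: desired track 89.0°; wind correction -35.9° → command heading 53.1°, groundspeed 62.6 kt
Leg 2: desired track 110.2°; wind correction -34.5° → command heading 75.7°, groundspeed 81.6 kt
Leg 3: desired track 147.2°; wind correction -20.7° → command heading 126.5°, groundspeed 116.1 kt
Leg 4: desired track 62.6°; wind correction -30.2° → command heading 32.4°, groundspeed 46.0 kt
Leg 5: desired track 94.9°; wind correction -36.1° → command heading 58.8°, groundspeed 67.4 kt
Leg 6: desired track 158.6°; wind correction -14.6° → command heading 144.0°, groundspeed 123.7 kt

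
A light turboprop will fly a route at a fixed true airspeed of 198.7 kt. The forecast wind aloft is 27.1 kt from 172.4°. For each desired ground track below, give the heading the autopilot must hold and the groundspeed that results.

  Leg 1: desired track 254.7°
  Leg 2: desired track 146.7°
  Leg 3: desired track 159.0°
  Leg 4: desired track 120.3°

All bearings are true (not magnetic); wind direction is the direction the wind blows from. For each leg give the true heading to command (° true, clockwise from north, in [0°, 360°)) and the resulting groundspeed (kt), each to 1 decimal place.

Leg 1: desired track 254.7°; wind correction -7.8° → command heading 246.9°, groundspeed 193.2 kt
Leg 2: desired track 146.7°; wind correction +3.4° → command heading 150.1°, groundspeed 173.9 kt
Leg 3: desired track 159.0°; wind correction +1.8° → command heading 160.8°, groundspeed 172.2 kt
Leg 4: desired track 120.3°; wind correction +6.2° → command heading 126.5°, groundspeed 180.9 kt

Leg 1: heading=246.9°, groundspeed=193.2 kt
Leg 2: heading=150.1°, groundspeed=173.9 kt
Leg 3: heading=160.8°, groundspeed=172.2 kt
Leg 4: heading=126.5°, groundspeed=180.9 kt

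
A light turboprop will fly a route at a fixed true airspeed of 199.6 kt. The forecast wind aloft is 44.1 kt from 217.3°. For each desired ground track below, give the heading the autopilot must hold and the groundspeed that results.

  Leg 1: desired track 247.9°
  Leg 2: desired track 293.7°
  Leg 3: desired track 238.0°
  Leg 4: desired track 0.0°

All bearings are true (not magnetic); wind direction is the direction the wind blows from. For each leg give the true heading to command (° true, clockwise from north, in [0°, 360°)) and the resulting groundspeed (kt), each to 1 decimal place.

Leg 1: desired track 247.9°; wind correction -6.5° → command heading 241.4°, groundspeed 160.4 kt
Leg 2: desired track 293.7°; wind correction -12.4° → command heading 281.3°, groundspeed 184.6 kt
Leg 3: desired track 238.0°; wind correction -4.5° → command heading 233.5°, groundspeed 157.7 kt
Leg 4: desired track 0.0°; wind correction -7.7° → command heading 352.3°, groundspeed 232.9 kt

Leg 1: heading=241.4°, groundspeed=160.4 kt
Leg 2: heading=281.3°, groundspeed=184.6 kt
Leg 3: heading=233.5°, groundspeed=157.7 kt
Leg 4: heading=352.3°, groundspeed=232.9 kt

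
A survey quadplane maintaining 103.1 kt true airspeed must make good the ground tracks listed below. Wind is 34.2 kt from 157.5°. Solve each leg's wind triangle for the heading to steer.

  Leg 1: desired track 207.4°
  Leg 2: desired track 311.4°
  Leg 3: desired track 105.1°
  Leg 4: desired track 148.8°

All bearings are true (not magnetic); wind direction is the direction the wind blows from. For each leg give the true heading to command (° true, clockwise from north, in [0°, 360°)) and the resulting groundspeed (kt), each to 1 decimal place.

Leg 1: heading=192.7°, groundspeed=77.7 kt
Leg 2: heading=303.0°, groundspeed=132.7 kt
Leg 3: heading=120.3°, groundspeed=78.6 kt
Leg 4: heading=151.7°, groundspeed=69.2 kt

Leg 1: desired track 207.4°; wind correction -14.7° → command heading 192.7°, groundspeed 77.7 kt
Leg 2: desired track 311.4°; wind correction -8.4° → command heading 303.0°, groundspeed 132.7 kt
Leg 3: desired track 105.1°; wind correction +15.2° → command heading 120.3°, groundspeed 78.6 kt
Leg 4: desired track 148.8°; wind correction +2.9° → command heading 151.7°, groundspeed 69.2 kt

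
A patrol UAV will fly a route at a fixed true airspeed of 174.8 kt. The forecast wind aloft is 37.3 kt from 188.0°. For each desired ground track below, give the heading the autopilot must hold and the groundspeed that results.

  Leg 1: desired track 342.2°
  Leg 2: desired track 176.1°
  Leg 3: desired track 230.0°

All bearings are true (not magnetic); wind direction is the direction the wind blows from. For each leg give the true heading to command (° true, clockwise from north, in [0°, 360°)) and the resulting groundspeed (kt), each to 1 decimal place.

Leg 1: heading=336.9°, groundspeed=207.6 kt
Leg 2: heading=178.6°, groundspeed=138.1 kt
Leg 3: heading=221.8°, groundspeed=145.3 kt

Leg 1: desired track 342.2°; wind correction -5.3° → command heading 336.9°, groundspeed 207.6 kt
Leg 2: desired track 176.1°; wind correction +2.5° → command heading 178.6°, groundspeed 138.1 kt
Leg 3: desired track 230.0°; wind correction -8.2° → command heading 221.8°, groundspeed 145.3 kt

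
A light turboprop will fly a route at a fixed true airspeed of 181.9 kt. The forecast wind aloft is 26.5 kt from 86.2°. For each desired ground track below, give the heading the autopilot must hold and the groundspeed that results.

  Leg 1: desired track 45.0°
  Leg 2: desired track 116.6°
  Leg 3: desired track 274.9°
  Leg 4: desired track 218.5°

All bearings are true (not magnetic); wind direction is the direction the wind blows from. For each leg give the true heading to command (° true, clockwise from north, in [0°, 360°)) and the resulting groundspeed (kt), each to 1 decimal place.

Leg 1: heading=50.5°, groundspeed=161.1 kt
Leg 2: heading=112.4°, groundspeed=158.5 kt
Leg 3: heading=276.2°, groundspeed=208.1 kt
Leg 4: heading=212.3°, groundspeed=198.7 kt

Leg 1: desired track 45.0°; wind correction +5.5° → command heading 50.5°, groundspeed 161.1 kt
Leg 2: desired track 116.6°; wind correction -4.2° → command heading 112.4°, groundspeed 158.5 kt
Leg 3: desired track 274.9°; wind correction +1.3° → command heading 276.2°, groundspeed 208.1 kt
Leg 4: desired track 218.5°; wind correction -6.2° → command heading 212.3°, groundspeed 198.7 kt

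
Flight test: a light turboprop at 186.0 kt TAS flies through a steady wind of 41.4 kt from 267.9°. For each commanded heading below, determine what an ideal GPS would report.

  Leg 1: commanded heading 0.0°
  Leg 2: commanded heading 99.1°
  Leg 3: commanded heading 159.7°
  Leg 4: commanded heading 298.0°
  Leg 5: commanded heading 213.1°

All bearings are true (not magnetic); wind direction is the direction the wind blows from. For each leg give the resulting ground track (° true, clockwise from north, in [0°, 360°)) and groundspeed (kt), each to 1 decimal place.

Leg 1: heading 0.0°; drift +12.4° → track 12.4°, groundspeed 192.0 kt
Leg 2: heading 99.1°; drift -2.0° → track 97.1°, groundspeed 226.8 kt
Leg 3: heading 159.7°; drift -11.2° → track 148.5°, groundspeed 202.8 kt
Leg 4: heading 298.0°; drift +7.9° → track 305.9°, groundspeed 151.6 kt
Leg 5: heading 213.1°; drift -11.8° → track 201.3°, groundspeed 165.6 kt

Leg 1: track=12.4°, groundspeed=192.0 kt
Leg 2: track=97.1°, groundspeed=226.8 kt
Leg 3: track=148.5°, groundspeed=202.8 kt
Leg 4: track=305.9°, groundspeed=151.6 kt
Leg 5: track=201.3°, groundspeed=165.6 kt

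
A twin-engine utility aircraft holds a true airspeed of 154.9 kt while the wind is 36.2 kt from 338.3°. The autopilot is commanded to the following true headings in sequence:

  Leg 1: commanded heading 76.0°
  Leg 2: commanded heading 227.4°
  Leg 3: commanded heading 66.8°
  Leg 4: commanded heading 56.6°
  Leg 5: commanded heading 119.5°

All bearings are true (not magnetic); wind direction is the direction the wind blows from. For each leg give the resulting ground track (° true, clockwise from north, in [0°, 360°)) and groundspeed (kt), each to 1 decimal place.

Leg 1: track=88.7°, groundspeed=163.7 kt
Leg 2: track=216.0°, groundspeed=171.2 kt
Leg 3: track=80.0°, groundspeed=158.1 kt
Leg 4: track=70.1°, groundspeed=151.8 kt
Leg 5: track=126.6°, groundspeed=184.5 kt

Leg 1: heading 76.0°; drift +12.7° → track 88.7°, groundspeed 163.7 kt
Leg 2: heading 227.4°; drift -11.4° → track 216.0°, groundspeed 171.2 kt
Leg 3: heading 66.8°; drift +13.2° → track 80.0°, groundspeed 158.1 kt
Leg 4: heading 56.6°; drift +13.5° → track 70.1°, groundspeed 151.8 kt
Leg 5: heading 119.5°; drift +7.1° → track 126.6°, groundspeed 184.5 kt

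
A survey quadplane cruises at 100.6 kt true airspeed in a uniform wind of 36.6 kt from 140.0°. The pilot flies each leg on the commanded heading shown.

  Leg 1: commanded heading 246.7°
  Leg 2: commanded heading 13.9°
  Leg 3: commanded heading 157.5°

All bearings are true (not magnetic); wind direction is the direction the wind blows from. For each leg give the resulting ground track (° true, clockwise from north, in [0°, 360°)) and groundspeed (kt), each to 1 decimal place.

Leg 1: track=264.2°, groundspeed=116.5 kt
Leg 2: track=0.3°, groundspeed=125.7 kt
Leg 3: track=167.0°, groundspeed=66.6 kt

Leg 1: heading 246.7°; drift +17.5° → track 264.2°, groundspeed 116.5 kt
Leg 2: heading 13.9°; drift -13.6° → track 0.3°, groundspeed 125.7 kt
Leg 3: heading 157.5°; drift +9.5° → track 167.0°, groundspeed 66.6 kt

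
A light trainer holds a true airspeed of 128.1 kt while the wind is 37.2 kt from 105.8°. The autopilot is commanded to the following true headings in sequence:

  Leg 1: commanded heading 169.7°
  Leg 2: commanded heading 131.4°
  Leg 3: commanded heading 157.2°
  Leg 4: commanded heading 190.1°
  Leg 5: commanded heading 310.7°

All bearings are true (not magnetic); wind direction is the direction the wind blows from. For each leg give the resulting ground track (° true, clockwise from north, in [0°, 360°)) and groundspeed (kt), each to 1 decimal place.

Leg 1: heading 169.7°; drift +16.6° → track 186.3°, groundspeed 116.6 kt
Leg 2: heading 131.4°; drift +9.6° → track 141.0°, groundspeed 95.9 kt
Leg 3: heading 157.2°; drift +15.5° → track 172.7°, groundspeed 108.8 kt
Leg 4: heading 190.1°; drift +16.6° → track 206.7°, groundspeed 129.8 kt
Leg 5: heading 310.7°; drift -5.5° → track 305.2°, groundspeed 162.6 kt

Leg 1: track=186.3°, groundspeed=116.6 kt
Leg 2: track=141.0°, groundspeed=95.9 kt
Leg 3: track=172.7°, groundspeed=108.8 kt
Leg 4: track=206.7°, groundspeed=129.8 kt
Leg 5: track=305.2°, groundspeed=162.6 kt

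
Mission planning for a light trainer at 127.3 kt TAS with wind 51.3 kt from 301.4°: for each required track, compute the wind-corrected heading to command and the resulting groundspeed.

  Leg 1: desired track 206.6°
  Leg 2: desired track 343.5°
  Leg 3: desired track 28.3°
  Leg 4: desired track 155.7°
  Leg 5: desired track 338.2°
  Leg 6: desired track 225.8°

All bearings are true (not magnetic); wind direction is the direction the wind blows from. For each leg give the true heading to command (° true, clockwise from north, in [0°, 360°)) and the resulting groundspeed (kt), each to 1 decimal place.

Leg 1: heading=230.3°, groundspeed=120.9 kt
Leg 2: heading=327.8°, groundspeed=84.5 kt
Leg 3: heading=4.6°, groundspeed=113.8 kt
Leg 4: heading=168.8°, groundspeed=166.4 kt
Leg 5: heading=324.2°, groundspeed=82.5 kt
Leg 6: heading=248.8°, groundspeed=104.4 kt

Leg 1: desired track 206.6°; wind correction +23.7° → command heading 230.3°, groundspeed 120.9 kt
Leg 2: desired track 343.5°; wind correction -15.7° → command heading 327.8°, groundspeed 84.5 kt
Leg 3: desired track 28.3°; wind correction -23.7° → command heading 4.6°, groundspeed 113.8 kt
Leg 4: desired track 155.7°; wind correction +13.1° → command heading 168.8°, groundspeed 166.4 kt
Leg 5: desired track 338.2°; wind correction -14.0° → command heading 324.2°, groundspeed 82.5 kt
Leg 6: desired track 225.8°; wind correction +23.0° → command heading 248.8°, groundspeed 104.4 kt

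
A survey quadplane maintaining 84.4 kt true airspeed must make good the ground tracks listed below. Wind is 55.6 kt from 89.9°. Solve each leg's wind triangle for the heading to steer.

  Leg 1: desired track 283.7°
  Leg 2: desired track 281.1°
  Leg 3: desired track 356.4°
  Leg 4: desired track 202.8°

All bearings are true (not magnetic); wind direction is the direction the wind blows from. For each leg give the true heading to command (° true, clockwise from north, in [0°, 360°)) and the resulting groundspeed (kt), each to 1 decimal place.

Leg 1: desired track 283.7°; wind correction +9.0° → command heading 292.7°, groundspeed 137.3 kt
Leg 2: desired track 281.1°; wind correction +7.4° → command heading 288.5°, groundspeed 138.2 kt
Leg 3: desired track 356.4°; wind correction +41.1° → command heading 37.5°, groundspeed 67.0 kt
Leg 4: desired track 202.8°; wind correction -37.4° → command heading 165.4°, groundspeed 88.7 kt

Leg 1: heading=292.7°, groundspeed=137.3 kt
Leg 2: heading=288.5°, groundspeed=138.2 kt
Leg 3: heading=37.5°, groundspeed=67.0 kt
Leg 4: heading=165.4°, groundspeed=88.7 kt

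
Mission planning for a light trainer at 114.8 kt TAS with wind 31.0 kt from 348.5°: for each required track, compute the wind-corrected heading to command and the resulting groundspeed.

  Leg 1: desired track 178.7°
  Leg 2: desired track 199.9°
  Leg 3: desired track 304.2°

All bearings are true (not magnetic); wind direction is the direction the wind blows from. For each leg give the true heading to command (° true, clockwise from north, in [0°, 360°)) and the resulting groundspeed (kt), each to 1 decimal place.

Leg 1: desired track 178.7°; wind correction +2.7° → command heading 181.4°, groundspeed 145.2 kt
Leg 2: desired track 199.9°; wind correction +8.1° → command heading 208.0°, groundspeed 140.1 kt
Leg 3: desired track 304.2°; wind correction +10.9° → command heading 315.1°, groundspeed 90.6 kt

Leg 1: heading=181.4°, groundspeed=145.2 kt
Leg 2: heading=208.0°, groundspeed=140.1 kt
Leg 3: heading=315.1°, groundspeed=90.6 kt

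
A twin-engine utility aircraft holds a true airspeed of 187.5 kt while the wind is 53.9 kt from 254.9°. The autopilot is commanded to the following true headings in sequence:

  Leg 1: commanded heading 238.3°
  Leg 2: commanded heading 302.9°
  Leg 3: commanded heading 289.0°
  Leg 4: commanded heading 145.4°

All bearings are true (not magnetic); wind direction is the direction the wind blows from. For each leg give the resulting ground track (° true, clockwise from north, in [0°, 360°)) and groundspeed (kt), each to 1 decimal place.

Leg 1: heading 238.3°; drift -6.5° → track 231.8°, groundspeed 136.7 kt
Leg 2: heading 302.9°; drift +14.8° → track 317.7°, groundspeed 156.6 kt
Leg 3: heading 289.0°; drift +11.9° → track 300.9°, groundspeed 146.0 kt
Leg 4: heading 145.4°; drift -13.9° → track 131.5°, groundspeed 211.7 kt

Leg 1: track=231.8°, groundspeed=136.7 kt
Leg 2: track=317.7°, groundspeed=156.6 kt
Leg 3: track=300.9°, groundspeed=146.0 kt
Leg 4: track=131.5°, groundspeed=211.7 kt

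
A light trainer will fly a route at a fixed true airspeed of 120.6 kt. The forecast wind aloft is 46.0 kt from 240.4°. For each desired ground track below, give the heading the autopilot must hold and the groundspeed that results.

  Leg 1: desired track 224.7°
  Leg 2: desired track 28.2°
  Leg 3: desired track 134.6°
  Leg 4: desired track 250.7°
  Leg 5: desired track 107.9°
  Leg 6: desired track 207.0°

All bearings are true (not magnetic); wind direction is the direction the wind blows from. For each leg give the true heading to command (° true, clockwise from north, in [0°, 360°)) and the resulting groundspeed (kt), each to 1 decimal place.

Leg 1: desired track 224.7°; wind correction +5.9° → command heading 230.6°, groundspeed 75.7 kt
Leg 2: desired track 28.2°; wind correction -11.7° → command heading 16.5°, groundspeed 157.0 kt
Leg 3: desired track 134.6°; wind correction +21.5° → command heading 156.1°, groundspeed 124.7 kt
Leg 4: desired track 250.7°; wind correction -3.9° → command heading 246.8°, groundspeed 75.1 kt
Leg 5: desired track 107.9°; wind correction +16.3° → command heading 124.2°, groundspeed 146.8 kt
Leg 6: desired track 207.0°; wind correction +12.1° → command heading 219.1°, groundspeed 79.5 kt

Leg 1: heading=230.6°, groundspeed=75.7 kt
Leg 2: heading=16.5°, groundspeed=157.0 kt
Leg 3: heading=156.1°, groundspeed=124.7 kt
Leg 4: heading=246.8°, groundspeed=75.1 kt
Leg 5: heading=124.2°, groundspeed=146.8 kt
Leg 6: heading=219.1°, groundspeed=79.5 kt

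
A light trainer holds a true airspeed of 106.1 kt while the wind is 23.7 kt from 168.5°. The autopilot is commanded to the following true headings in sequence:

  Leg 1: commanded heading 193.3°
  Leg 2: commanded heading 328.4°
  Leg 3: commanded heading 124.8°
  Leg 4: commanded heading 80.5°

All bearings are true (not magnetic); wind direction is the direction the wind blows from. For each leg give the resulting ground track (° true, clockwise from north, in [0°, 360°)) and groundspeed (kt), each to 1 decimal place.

Leg 1: heading 193.3°; drift +6.7° → track 200.0°, groundspeed 85.2 kt
Leg 2: heading 328.4°; drift +3.6° → track 332.0°, groundspeed 128.6 kt
Leg 3: heading 124.8°; drift -10.4° → track 114.4°, groundspeed 90.5 kt
Leg 4: heading 80.5°; drift -12.7° → track 67.8°, groundspeed 107.9 kt

Leg 1: track=200.0°, groundspeed=85.2 kt
Leg 2: track=332.0°, groundspeed=128.6 kt
Leg 3: track=114.4°, groundspeed=90.5 kt
Leg 4: track=67.8°, groundspeed=107.9 kt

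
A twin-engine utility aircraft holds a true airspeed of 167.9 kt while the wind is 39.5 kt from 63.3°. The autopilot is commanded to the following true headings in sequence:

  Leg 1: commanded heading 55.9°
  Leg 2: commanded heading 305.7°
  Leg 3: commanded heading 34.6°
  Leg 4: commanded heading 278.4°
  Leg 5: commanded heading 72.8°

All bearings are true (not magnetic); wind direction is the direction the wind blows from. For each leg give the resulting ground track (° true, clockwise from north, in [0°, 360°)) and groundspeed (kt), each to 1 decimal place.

Leg 1: heading 55.9°; drift -2.3° → track 53.6°, groundspeed 128.8 kt
Leg 2: heading 305.7°; drift -10.6° → track 295.1°, groundspeed 189.5 kt
Leg 3: heading 34.6°; drift -8.1° → track 26.5°, groundspeed 134.6 kt
Leg 4: heading 278.4°; drift -6.5° → track 271.9°, groundspeed 201.5 kt
Leg 5: heading 72.8°; drift +2.9° → track 75.7°, groundspeed 129.1 kt

Leg 1: track=53.6°, groundspeed=128.8 kt
Leg 2: track=295.1°, groundspeed=189.5 kt
Leg 3: track=26.5°, groundspeed=134.6 kt
Leg 4: track=271.9°, groundspeed=201.5 kt
Leg 5: track=75.7°, groundspeed=129.1 kt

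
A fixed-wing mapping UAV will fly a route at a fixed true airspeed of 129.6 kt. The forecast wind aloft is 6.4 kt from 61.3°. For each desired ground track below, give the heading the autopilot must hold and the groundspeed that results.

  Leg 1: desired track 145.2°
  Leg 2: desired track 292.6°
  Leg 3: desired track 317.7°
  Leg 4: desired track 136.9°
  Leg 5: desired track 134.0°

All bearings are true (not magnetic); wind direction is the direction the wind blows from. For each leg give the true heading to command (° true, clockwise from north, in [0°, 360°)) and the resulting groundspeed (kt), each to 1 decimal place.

Leg 1: desired track 145.2°; wind correction -2.8° → command heading 142.4°, groundspeed 128.8 kt
Leg 2: desired track 292.6°; wind correction +2.2° → command heading 294.8°, groundspeed 133.5 kt
Leg 3: desired track 317.7°; wind correction +2.8° → command heading 320.5°, groundspeed 131.0 kt
Leg 4: desired track 136.9°; wind correction -2.7° → command heading 134.2°, groundspeed 127.9 kt
Leg 5: desired track 134.0°; wind correction -2.7° → command heading 131.3°, groundspeed 127.6 kt

Leg 1: heading=142.4°, groundspeed=128.8 kt
Leg 2: heading=294.8°, groundspeed=133.5 kt
Leg 3: heading=320.5°, groundspeed=131.0 kt
Leg 4: heading=134.2°, groundspeed=127.9 kt
Leg 5: heading=131.3°, groundspeed=127.6 kt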